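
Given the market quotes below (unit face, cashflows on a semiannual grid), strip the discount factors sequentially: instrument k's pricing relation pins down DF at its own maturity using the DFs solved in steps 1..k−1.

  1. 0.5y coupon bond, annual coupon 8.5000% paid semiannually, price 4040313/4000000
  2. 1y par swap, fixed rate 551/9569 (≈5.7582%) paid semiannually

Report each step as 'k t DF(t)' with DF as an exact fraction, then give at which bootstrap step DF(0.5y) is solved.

1 1/2 9689/10000
2 1 9449/10000
DF(0.5y) is solved at step 1

step 1 [0.5y] bond c/2=17/400: DF=(4040313/4000000 − 17/400·(0))/(1+17/400) = 9689/10000 ≈ 0.968900
step 2 [1y] swap r/2=551/19138: DF=(1 − 551/19138·(0.968900))/(1+551/19138) = 9449/10000 ≈ 0.944900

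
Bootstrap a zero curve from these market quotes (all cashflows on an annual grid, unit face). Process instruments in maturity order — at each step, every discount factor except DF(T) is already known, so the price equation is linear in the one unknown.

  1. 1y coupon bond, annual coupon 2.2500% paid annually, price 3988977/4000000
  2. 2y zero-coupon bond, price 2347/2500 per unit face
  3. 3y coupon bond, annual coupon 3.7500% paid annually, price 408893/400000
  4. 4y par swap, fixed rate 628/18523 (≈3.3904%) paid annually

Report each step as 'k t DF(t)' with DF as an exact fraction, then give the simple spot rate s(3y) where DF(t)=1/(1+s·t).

step 1 [1y] bond c/1=9/400: DF=(3988977/4000000 − 9/400·(0))/(1+9/400) = 9753/10000 ≈ 0.975300
step 2 [2y] zero: DF = P = 2347/2500 ≈ 0.938800
step 3 [3y] bond c/1=3/80: DF=(408893/400000 − 3/80·(0.975300+0.938800))/(1+3/80) = 9161/10000 ≈ 0.916100
step 4 [4y] swap r/1=628/18523: DF=(1 − 628/18523·(0.975300+0.938800+0.916100))/(1+628/18523) = 1093/1250 ≈ 0.874400

1 1 9753/10000
2 2 2347/2500
3 3 9161/10000
4 4 1093/1250
s(3y) = (1/(9161/10000) − 1)/(3) = 839/27483 ≈ 3.0528%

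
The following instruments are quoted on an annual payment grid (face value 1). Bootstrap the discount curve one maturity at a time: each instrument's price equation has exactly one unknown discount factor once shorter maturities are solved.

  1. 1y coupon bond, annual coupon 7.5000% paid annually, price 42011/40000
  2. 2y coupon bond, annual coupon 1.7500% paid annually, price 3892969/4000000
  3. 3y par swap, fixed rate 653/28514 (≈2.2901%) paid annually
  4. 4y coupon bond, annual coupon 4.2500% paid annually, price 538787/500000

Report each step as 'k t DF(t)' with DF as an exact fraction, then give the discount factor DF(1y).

1 1 977/1000
2 2 9397/10000
3 3 9347/10000
4 4 4587/5000
DF(1y) = 977/1000 ≈ 0.977000

step 1 [1y] bond c/1=3/40: DF=(42011/40000 − 3/40·(0))/(1+3/40) = 977/1000 ≈ 0.977000
step 2 [2y] bond c/1=7/400: DF=(3892969/4000000 − 7/400·(0.977000))/(1+7/400) = 9397/10000 ≈ 0.939700
step 3 [3y] swap r/1=653/28514: DF=(1 − 653/28514·(0.977000+0.939700))/(1+653/28514) = 9347/10000 ≈ 0.934700
step 4 [4y] bond c/1=17/400: DF=(538787/500000 − 17/400·(0.977000+0.939700+0.934700))/(1+17/400) = 4587/5000 ≈ 0.917400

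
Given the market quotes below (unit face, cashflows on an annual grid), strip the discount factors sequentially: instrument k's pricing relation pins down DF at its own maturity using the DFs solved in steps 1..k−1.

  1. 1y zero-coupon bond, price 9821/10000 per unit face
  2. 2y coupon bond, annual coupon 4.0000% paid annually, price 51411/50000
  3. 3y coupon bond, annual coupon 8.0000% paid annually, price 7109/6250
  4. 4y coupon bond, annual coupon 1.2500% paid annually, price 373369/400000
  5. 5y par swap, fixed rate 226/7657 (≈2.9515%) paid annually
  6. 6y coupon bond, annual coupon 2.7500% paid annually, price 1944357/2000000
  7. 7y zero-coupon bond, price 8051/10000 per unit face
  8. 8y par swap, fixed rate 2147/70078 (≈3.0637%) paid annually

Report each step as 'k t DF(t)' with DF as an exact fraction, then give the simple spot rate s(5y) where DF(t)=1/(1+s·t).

1 1 9821/10000
2 2 9509/10000
3 3 91/100
4 4 2217/2500
5 5 2161/2500
6 6 1029/1250
7 7 8051/10000
8 8 7853/10000
s(5y) = (1/(2161/2500) − 1)/(5) = 339/10805 ≈ 3.1374%

step 1 [1y] zero: DF = P = 9821/10000 ≈ 0.982100
step 2 [2y] bond c/1=1/25: DF=(51411/50000 − 1/25·(0.982100))/(1+1/25) = 9509/10000 ≈ 0.950900
step 3 [3y] bond c/1=2/25: DF=(7109/6250 − 2/25·(0.982100+0.950900))/(1+2/25) = 91/100 ≈ 0.910000
step 4 [4y] bond c/1=1/80: DF=(373369/400000 − 1/80·(0.982100+0.950900+0.910000))/(1+1/80) = 2217/2500 ≈ 0.886800
step 5 [5y] swap r/1=226/7657: DF=(1 − 226/7657·(0.982100+0.950900+0.910000+0.886800))/(1+226/7657) = 2161/2500 ≈ 0.864400
step 6 [6y] bond c/1=11/400: DF=(1944357/2000000 − 11/400·(0.982100+0.950900+0.910000+0.886800+0.864400))/(1+11/400) = 1029/1250 ≈ 0.823200
step 7 [7y] zero: DF = P = 8051/10000 ≈ 0.805100
step 8 [8y] swap r/1=2147/70078: DF=(1 − 2147/70078·(0.982100+0.950900+0.910000+0.886800+0.864400+0.823200+0.805100))/(1+2147/70078) = 7853/10000 ≈ 0.785300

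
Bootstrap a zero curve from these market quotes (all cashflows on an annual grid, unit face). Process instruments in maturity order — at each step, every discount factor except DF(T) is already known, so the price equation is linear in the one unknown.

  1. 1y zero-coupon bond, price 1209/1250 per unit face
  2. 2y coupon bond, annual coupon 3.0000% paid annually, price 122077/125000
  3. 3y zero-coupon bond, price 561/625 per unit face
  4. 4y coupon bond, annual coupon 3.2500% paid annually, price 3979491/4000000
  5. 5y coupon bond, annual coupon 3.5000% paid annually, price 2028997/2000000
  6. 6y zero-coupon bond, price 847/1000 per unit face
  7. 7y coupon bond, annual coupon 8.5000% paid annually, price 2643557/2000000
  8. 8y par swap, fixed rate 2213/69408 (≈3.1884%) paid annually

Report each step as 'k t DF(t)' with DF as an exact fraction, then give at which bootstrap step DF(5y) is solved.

step 1 [1y] zero: DF = P = 1209/1250 ≈ 0.967200
step 2 [2y] bond c/1=3/100: DF=(122077/125000 − 3/100·(0.967200))/(1+3/100) = 23/25 ≈ 0.920000
step 3 [3y] zero: DF = P = 561/625 ≈ 0.897600
step 4 [4y] bond c/1=13/400: DF=(3979491/4000000 − 13/400·(0.967200+0.920000+0.897600))/(1+13/400) = 8759/10000 ≈ 0.875900
step 5 [5y] bond c/1=7/200: DF=(2028997/2000000 − 7/200·(0.967200+0.920000+0.897600+0.875900))/(1+7/200) = 2141/2500 ≈ 0.856400
step 6 [6y] zero: DF = P = 847/1000 ≈ 0.847000
step 7 [7y] bond c/1=17/200: DF=(2643557/2000000 − 17/200·(0.967200+0.920000+0.897600+0.875900+0.856400+0.847000))/(1+17/200) = 399/500 ≈ 0.798000
step 8 [8y] swap r/1=2213/69408: DF=(1 − 2213/69408·(0.967200+0.920000+0.897600+0.875900+0.856400+0.847000+0.798000))/(1+2213/69408) = 7787/10000 ≈ 0.778700

1 1 1209/1250
2 2 23/25
3 3 561/625
4 4 8759/10000
5 5 2141/2500
6 6 847/1000
7 7 399/500
8 8 7787/10000
DF(5y) is solved at step 5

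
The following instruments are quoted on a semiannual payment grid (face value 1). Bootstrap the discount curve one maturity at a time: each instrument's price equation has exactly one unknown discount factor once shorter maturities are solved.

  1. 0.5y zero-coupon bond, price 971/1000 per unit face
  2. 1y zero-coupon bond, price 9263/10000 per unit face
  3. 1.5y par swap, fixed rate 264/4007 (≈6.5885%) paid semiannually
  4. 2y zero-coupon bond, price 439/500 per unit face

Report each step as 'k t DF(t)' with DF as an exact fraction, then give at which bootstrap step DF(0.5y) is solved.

step 1 [0.5y] zero: DF = P = 971/1000 ≈ 0.971000
step 2 [1y] zero: DF = P = 9263/10000 ≈ 0.926300
step 3 [1.5y] swap r/2=132/4007: DF=(1 − 132/4007·(0.971000+0.926300))/(1+132/4007) = 2269/2500 ≈ 0.907600
step 4 [2y] zero: DF = P = 439/500 ≈ 0.878000

1 1/2 971/1000
2 1 9263/10000
3 3/2 2269/2500
4 2 439/500
DF(0.5y) is solved at step 1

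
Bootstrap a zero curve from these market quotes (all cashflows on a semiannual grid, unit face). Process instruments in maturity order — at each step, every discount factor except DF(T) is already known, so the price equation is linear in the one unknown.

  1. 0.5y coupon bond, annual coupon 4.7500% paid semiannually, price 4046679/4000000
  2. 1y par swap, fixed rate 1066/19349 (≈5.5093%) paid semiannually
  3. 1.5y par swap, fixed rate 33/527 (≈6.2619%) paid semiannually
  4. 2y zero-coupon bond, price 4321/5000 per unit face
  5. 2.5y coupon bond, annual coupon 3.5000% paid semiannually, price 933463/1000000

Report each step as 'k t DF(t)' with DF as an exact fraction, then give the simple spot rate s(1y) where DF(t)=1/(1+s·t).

1 1/2 4941/5000
2 1 9467/10000
3 3/2 9109/10000
4 2 4321/5000
5 5/2 1067/1250
s(1y) = (1/(9467/10000) − 1)/(1) = 533/9467 ≈ 5.6301%

step 1 [0.5y] bond c/2=19/800: DF=(4046679/4000000 − 19/800·(0))/(1+19/800) = 4941/5000 ≈ 0.988200
step 2 [1y] swap r/2=533/19349: DF=(1 − 533/19349·(0.988200))/(1+533/19349) = 9467/10000 ≈ 0.946700
step 3 [1.5y] swap r/2=33/1054: DF=(1 − 33/1054·(0.988200+0.946700))/(1+33/1054) = 9109/10000 ≈ 0.910900
step 4 [2y] zero: DF = P = 4321/5000 ≈ 0.864200
step 5 [2.5y] bond c/2=7/400: DF=(933463/1000000 − 7/400·(0.988200+0.946700+0.910900+0.864200))/(1+7/400) = 1067/1250 ≈ 0.853600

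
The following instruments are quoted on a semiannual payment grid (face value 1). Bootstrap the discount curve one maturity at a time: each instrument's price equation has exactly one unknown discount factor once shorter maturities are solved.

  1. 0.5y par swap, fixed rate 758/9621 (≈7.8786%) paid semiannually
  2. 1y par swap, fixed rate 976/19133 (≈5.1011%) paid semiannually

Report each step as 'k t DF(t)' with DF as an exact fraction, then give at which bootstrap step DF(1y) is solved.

1 1/2 9621/10000
2 1 1189/1250
DF(1y) is solved at step 2

step 1 [0.5y] swap r/2=379/9621: DF=(1 − 379/9621·(0))/(1+379/9621) = 9621/10000 ≈ 0.962100
step 2 [1y] swap r/2=488/19133: DF=(1 − 488/19133·(0.962100))/(1+488/19133) = 1189/1250 ≈ 0.951200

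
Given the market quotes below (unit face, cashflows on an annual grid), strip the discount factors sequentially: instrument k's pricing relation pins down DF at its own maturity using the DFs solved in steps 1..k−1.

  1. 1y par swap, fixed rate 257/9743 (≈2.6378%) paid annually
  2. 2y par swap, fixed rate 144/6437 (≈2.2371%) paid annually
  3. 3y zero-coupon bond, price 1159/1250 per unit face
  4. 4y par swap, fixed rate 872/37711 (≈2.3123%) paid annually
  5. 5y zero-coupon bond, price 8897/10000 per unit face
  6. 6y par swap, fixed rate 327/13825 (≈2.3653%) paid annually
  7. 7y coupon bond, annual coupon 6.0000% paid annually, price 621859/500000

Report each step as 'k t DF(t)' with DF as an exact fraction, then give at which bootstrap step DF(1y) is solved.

step 1 [1y] swap r/1=257/9743: DF=(1 − 257/9743·(0))/(1+257/9743) = 9743/10000 ≈ 0.974300
step 2 [2y] swap r/1=144/6437: DF=(1 − 144/6437·(0.974300))/(1+144/6437) = 598/625 ≈ 0.956800
step 3 [3y] zero: DF = P = 1159/1250 ≈ 0.927200
step 4 [4y] swap r/1=872/37711: DF=(1 − 872/37711·(0.974300+0.956800+0.927200))/(1+872/37711) = 1141/1250 ≈ 0.912800
step 5 [5y] zero: DF = P = 8897/10000 ≈ 0.889700
step 6 [6y] swap r/1=327/13825: DF=(1 − 327/13825·(0.974300+0.956800+0.927200+0.912800+0.889700))/(1+327/13825) = 2173/2500 ≈ 0.869200
step 7 [7y] bond c/1=3/50: DF=(621859/500000 − 3/50·(0.974300+0.956800+0.927200+0.912800+0.889700+0.869200))/(1+3/50) = 8603/10000 ≈ 0.860300

1 1 9743/10000
2 2 598/625
3 3 1159/1250
4 4 1141/1250
5 5 8897/10000
6 6 2173/2500
7 7 8603/10000
DF(1y) is solved at step 1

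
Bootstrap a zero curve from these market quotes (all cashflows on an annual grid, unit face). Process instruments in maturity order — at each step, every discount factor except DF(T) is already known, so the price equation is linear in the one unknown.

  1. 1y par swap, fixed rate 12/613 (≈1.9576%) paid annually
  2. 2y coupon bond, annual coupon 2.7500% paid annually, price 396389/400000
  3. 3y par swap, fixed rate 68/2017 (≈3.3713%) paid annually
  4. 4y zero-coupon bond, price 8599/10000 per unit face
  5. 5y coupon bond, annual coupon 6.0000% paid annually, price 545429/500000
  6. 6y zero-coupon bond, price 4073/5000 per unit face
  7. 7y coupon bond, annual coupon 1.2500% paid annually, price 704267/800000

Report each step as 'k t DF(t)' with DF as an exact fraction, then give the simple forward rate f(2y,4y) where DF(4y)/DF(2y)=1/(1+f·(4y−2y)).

1 1 613/625
2 2 4691/5000
3 3 1131/1250
4 4 8599/10000
5 5 4103/5000
6 6 4073/5000
7 7 4019/5000
f(2y,4y) = ((4691/5000)/(8599/10000) − 1)/(2) = 783/17198 ≈ 4.5529%

step 1 [1y] swap r/1=12/613: DF=(1 − 12/613·(0))/(1+12/613) = 613/625 ≈ 0.980800
step 2 [2y] bond c/1=11/400: DF=(396389/400000 − 11/400·(0.980800))/(1+11/400) = 4691/5000 ≈ 0.938200
step 3 [3y] swap r/1=68/2017: DF=(1 − 68/2017·(0.980800+0.938200))/(1+68/2017) = 1131/1250 ≈ 0.904800
step 4 [4y] zero: DF = P = 8599/10000 ≈ 0.859900
step 5 [5y] bond c/1=3/50: DF=(545429/500000 − 3/50·(0.980800+0.938200+0.904800+0.859900))/(1+3/50) = 4103/5000 ≈ 0.820600
step 6 [6y] zero: DF = P = 4073/5000 ≈ 0.814600
step 7 [7y] bond c/1=1/80: DF=(704267/800000 − 1/80·(0.980800+0.938200+0.904800+0.859900+0.820600+0.814600))/(1+1/80) = 4019/5000 ≈ 0.803800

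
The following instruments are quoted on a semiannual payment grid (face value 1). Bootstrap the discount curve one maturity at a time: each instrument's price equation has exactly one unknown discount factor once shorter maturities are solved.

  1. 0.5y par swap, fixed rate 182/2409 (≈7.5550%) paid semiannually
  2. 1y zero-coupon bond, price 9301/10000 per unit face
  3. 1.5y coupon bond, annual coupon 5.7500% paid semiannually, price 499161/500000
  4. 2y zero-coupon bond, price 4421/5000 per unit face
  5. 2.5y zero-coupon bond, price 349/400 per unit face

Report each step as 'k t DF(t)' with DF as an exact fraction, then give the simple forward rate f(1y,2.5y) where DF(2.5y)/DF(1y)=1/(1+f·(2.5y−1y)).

1 1/2 2409/2500
2 1 9301/10000
3 3/2 367/400
4 2 4421/5000
5 5/2 349/400
f(1y,2.5y) = ((9301/10000)/(349/400) − 1)/(3/2) = 384/8725 ≈ 4.4011%

step 1 [0.5y] swap r/2=91/2409: DF=(1 − 91/2409·(0))/(1+91/2409) = 2409/2500 ≈ 0.963600
step 2 [1y] zero: DF = P = 9301/10000 ≈ 0.930100
step 3 [1.5y] bond c/2=23/800: DF=(499161/500000 − 23/800·(0.963600+0.930100))/(1+23/800) = 367/400 ≈ 0.917500
step 4 [2y] zero: DF = P = 4421/5000 ≈ 0.884200
step 5 [2.5y] zero: DF = P = 349/400 ≈ 0.872500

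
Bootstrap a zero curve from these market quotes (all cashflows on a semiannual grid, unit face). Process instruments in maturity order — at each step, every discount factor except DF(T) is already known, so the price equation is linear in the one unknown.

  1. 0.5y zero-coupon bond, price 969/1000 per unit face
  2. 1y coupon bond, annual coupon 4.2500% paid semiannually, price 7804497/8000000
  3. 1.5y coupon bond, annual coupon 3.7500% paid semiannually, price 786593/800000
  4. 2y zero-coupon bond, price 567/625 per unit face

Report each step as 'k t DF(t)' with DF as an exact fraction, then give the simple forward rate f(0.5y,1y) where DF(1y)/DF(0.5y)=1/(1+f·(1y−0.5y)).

step 1 [0.5y] zero: DF = P = 969/1000 ≈ 0.969000
step 2 [1y] bond c/2=17/800: DF=(7804497/8000000 − 17/800·(0.969000))/(1+17/800) = 9351/10000 ≈ 0.935100
step 3 [1.5y] bond c/2=3/160: DF=(786593/800000 − 3/160·(0.969000+0.935100))/(1+3/160) = 9301/10000 ≈ 0.930100
step 4 [2y] zero: DF = P = 567/625 ≈ 0.907200

1 1/2 969/1000
2 1 9351/10000
3 3/2 9301/10000
4 2 567/625
f(0.5y,1y) = ((969/1000)/(9351/10000) − 1)/(1/2) = 226/3117 ≈ 7.2506%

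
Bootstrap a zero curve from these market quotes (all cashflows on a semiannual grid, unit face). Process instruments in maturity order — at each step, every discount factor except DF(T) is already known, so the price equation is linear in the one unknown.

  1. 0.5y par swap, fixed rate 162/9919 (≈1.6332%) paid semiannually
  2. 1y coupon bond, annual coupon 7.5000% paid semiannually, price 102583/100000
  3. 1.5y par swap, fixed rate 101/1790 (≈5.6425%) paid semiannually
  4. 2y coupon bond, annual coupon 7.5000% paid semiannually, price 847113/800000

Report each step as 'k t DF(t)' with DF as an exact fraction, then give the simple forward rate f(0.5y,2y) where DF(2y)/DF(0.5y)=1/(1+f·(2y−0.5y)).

step 1 [0.5y] swap r/2=81/9919: DF=(1 − 81/9919·(0))/(1+81/9919) = 9919/10000 ≈ 0.991900
step 2 [1y] bond c/2=3/80: DF=(102583/100000 − 3/80·(0.991900))/(1+3/80) = 9529/10000 ≈ 0.952900
step 3 [1.5y] swap r/2=101/3580: DF=(1 − 101/3580·(0.991900+0.952900))/(1+101/3580) = 1149/1250 ≈ 0.919200
step 4 [2y] bond c/2=3/80: DF=(847113/800000 − 3/80·(0.991900+0.952900+0.919200))/(1+3/80) = 9171/10000 ≈ 0.917100

1 1/2 9919/10000
2 1 9529/10000
3 3/2 1149/1250
4 2 9171/10000
f(0.5y,2y) = ((9919/10000)/(9171/10000) − 1)/(3/2) = 1496/27513 ≈ 5.4374%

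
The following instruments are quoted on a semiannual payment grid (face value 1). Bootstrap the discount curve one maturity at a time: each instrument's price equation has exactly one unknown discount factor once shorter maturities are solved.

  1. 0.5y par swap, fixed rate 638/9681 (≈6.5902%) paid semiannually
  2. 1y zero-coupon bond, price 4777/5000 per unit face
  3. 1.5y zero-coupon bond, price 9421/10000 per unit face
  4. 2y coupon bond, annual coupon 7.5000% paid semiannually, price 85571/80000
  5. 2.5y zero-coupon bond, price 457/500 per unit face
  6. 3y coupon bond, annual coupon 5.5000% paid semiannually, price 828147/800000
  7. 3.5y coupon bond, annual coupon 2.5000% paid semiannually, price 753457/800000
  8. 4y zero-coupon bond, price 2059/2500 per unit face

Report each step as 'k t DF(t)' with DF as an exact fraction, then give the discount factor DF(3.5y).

step 1 [0.5y] swap r/2=319/9681: DF=(1 − 319/9681·(0))/(1+319/9681) = 9681/10000 ≈ 0.968100
step 2 [1y] zero: DF = P = 4777/5000 ≈ 0.955400
step 3 [1.5y] zero: DF = P = 9421/10000 ≈ 0.942100
step 4 [2y] bond c/2=3/80: DF=(85571/80000 − 3/80·(0.968100+0.955400+0.942100))/(1+3/80) = 4637/5000 ≈ 0.927400
step 5 [2.5y] zero: DF = P = 457/500 ≈ 0.914000
step 6 [3y] bond c/2=11/400: DF=(828147/800000 − 11/400·(0.968100+0.955400+0.942100+0.927400+0.914000))/(1+11/400) = 1763/2000 ≈ 0.881500
step 7 [3.5y] bond c/2=1/80: DF=(753457/800000 − 1/80·(0.968100+0.955400+0.942100+0.927400+0.914000+0.881500))/(1+1/80) = 2153/2500 ≈ 0.861200
step 8 [4y] zero: DF = P = 2059/2500 ≈ 0.823600

1 1/2 9681/10000
2 1 4777/5000
3 3/2 9421/10000
4 2 4637/5000
5 5/2 457/500
6 3 1763/2000
7 7/2 2153/2500
8 4 2059/2500
DF(3.5y) = 2153/2500 ≈ 0.861200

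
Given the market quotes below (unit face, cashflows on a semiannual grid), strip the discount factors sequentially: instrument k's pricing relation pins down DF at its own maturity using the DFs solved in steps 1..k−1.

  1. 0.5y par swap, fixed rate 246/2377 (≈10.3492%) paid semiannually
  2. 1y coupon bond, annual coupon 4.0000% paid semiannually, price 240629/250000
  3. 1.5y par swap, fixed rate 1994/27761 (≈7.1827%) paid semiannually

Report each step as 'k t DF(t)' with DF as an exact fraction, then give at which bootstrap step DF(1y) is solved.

1 1/2 2377/2500
2 1 37/40
3 3/2 9003/10000
DF(1y) is solved at step 2

step 1 [0.5y] swap r/2=123/2377: DF=(1 − 123/2377·(0))/(1+123/2377) = 2377/2500 ≈ 0.950800
step 2 [1y] bond c/2=1/50: DF=(240629/250000 − 1/50·(0.950800))/(1+1/50) = 37/40 ≈ 0.925000
step 3 [1.5y] swap r/2=997/27761: DF=(1 − 997/27761·(0.950800+0.925000))/(1+997/27761) = 9003/10000 ≈ 0.900300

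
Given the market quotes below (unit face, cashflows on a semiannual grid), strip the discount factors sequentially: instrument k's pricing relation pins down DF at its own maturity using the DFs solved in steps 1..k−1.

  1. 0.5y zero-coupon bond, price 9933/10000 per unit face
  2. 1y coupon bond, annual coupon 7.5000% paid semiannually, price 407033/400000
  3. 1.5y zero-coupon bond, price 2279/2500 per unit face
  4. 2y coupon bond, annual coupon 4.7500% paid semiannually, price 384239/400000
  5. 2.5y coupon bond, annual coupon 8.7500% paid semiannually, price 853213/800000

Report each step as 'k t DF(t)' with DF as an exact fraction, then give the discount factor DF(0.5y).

1 1/2 9933/10000
2 1 9449/10000
3 3/2 2279/2500
4 2 4361/5000
5 5/2 4329/5000
DF(0.5y) = 9933/10000 ≈ 0.993300

step 1 [0.5y] zero: DF = P = 9933/10000 ≈ 0.993300
step 2 [1y] bond c/2=3/80: DF=(407033/400000 − 3/80·(0.993300))/(1+3/80) = 9449/10000 ≈ 0.944900
step 3 [1.5y] zero: DF = P = 2279/2500 ≈ 0.911600
step 4 [2y] bond c/2=19/800: DF=(384239/400000 − 19/800·(0.993300+0.944900+0.911600))/(1+19/800) = 4361/5000 ≈ 0.872200
step 5 [2.5y] bond c/2=7/160: DF=(853213/800000 − 7/160·(0.993300+0.944900+0.911600+0.872200))/(1+7/160) = 4329/5000 ≈ 0.865800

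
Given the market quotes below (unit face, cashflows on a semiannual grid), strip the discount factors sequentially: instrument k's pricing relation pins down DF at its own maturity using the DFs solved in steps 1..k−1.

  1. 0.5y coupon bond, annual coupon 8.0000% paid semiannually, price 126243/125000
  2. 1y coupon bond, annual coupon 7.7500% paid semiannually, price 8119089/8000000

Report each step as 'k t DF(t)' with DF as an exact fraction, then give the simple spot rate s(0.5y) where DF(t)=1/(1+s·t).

step 1 [0.5y] bond c/2=1/25: DF=(126243/125000 − 1/25·(0))/(1+1/25) = 9711/10000 ≈ 0.971100
step 2 [1y] bond c/2=31/800: DF=(8119089/8000000 − 31/800·(0.971100))/(1+31/800) = 588/625 ≈ 0.940800

1 1/2 9711/10000
2 1 588/625
s(0.5y) = (1/(9711/10000) − 1)/(1/2) = 578/9711 ≈ 5.9520%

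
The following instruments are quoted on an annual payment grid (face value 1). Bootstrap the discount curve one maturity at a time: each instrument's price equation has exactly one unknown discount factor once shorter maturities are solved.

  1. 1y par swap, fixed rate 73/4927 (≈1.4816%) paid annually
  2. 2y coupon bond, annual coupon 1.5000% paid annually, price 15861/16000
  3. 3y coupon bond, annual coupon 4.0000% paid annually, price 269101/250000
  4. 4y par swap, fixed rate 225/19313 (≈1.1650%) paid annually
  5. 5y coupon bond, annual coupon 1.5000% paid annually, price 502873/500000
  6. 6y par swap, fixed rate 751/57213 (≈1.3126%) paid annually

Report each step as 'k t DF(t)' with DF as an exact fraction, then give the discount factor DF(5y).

step 1 [1y] swap r/1=73/4927: DF=(1 − 73/4927·(0))/(1+73/4927) = 4927/5000 ≈ 0.985400
step 2 [2y] bond c/1=3/200: DF=(15861/16000 − 3/200·(0.985400))/(1+3/200) = 9621/10000 ≈ 0.962100
step 3 [3y] bond c/1=1/25: DF=(269101/250000 − 1/25·(0.985400+0.962100))/(1+1/25) = 9601/10000 ≈ 0.960100
step 4 [4y] swap r/1=225/19313: DF=(1 − 225/19313·(0.985400+0.962100+0.960100))/(1+225/19313) = 191/200 ≈ 0.955000
step 5 [5y] bond c/1=3/200: DF=(502873/500000 − 3/200·(0.985400+0.962100+0.960100+0.955000))/(1+3/200) = 4669/5000 ≈ 0.933800
step 6 [6y] swap r/1=751/57213: DF=(1 − 751/57213·(0.985400+0.962100+0.960100+0.955000+0.933800))/(1+751/57213) = 9249/10000 ≈ 0.924900

1 1 4927/5000
2 2 9621/10000
3 3 9601/10000
4 4 191/200
5 5 4669/5000
6 6 9249/10000
DF(5y) = 4669/5000 ≈ 0.933800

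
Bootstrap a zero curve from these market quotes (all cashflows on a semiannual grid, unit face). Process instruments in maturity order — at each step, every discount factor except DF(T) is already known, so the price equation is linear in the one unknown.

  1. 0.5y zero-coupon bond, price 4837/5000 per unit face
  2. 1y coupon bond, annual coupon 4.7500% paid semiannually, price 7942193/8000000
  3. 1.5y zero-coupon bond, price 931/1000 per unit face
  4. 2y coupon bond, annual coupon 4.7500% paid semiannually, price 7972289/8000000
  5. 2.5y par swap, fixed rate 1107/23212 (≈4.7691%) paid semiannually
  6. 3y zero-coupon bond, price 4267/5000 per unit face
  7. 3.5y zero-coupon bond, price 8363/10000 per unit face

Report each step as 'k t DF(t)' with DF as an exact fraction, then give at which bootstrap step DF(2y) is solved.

1 1/2 4837/5000
2 1 9473/10000
3 3/2 931/1000
4 2 4537/5000
5 5/2 8893/10000
6 3 4267/5000
7 7/2 8363/10000
DF(2y) is solved at step 4

step 1 [0.5y] zero: DF = P = 4837/5000 ≈ 0.967400
step 2 [1y] bond c/2=19/800: DF=(7942193/8000000 − 19/800·(0.967400))/(1+19/800) = 9473/10000 ≈ 0.947300
step 3 [1.5y] zero: DF = P = 931/1000 ≈ 0.931000
step 4 [2y] bond c/2=19/800: DF=(7972289/8000000 − 19/800·(0.967400+0.947300+0.931000))/(1+19/800) = 4537/5000 ≈ 0.907400
step 5 [2.5y] swap r/2=1107/46424: DF=(1 − 1107/46424·(0.967400+0.947300+0.931000+0.907400))/(1+1107/46424) = 8893/10000 ≈ 0.889300
step 6 [3y] zero: DF = P = 4267/5000 ≈ 0.853400
step 7 [3.5y] zero: DF = P = 8363/10000 ≈ 0.836300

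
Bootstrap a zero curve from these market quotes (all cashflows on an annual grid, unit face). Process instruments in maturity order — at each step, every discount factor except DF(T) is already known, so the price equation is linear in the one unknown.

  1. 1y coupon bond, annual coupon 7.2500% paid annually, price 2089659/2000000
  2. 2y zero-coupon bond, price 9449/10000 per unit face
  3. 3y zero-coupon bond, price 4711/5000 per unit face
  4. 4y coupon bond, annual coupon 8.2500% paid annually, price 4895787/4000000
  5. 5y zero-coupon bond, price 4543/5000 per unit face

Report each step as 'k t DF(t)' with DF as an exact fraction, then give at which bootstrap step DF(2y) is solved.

1 1 4871/5000
2 2 9449/10000
3 3 4711/5000
4 4 4563/5000
5 5 4543/5000
DF(2y) is solved at step 2

step 1 [1y] bond c/1=29/400: DF=(2089659/2000000 − 29/400·(0))/(1+29/400) = 4871/5000 ≈ 0.974200
step 2 [2y] zero: DF = P = 9449/10000 ≈ 0.944900
step 3 [3y] zero: DF = P = 4711/5000 ≈ 0.942200
step 4 [4y] bond c/1=33/400: DF=(4895787/4000000 − 33/400·(0.974200+0.944900+0.942200))/(1+33/400) = 4563/5000 ≈ 0.912600
step 5 [5y] zero: DF = P = 4543/5000 ≈ 0.908600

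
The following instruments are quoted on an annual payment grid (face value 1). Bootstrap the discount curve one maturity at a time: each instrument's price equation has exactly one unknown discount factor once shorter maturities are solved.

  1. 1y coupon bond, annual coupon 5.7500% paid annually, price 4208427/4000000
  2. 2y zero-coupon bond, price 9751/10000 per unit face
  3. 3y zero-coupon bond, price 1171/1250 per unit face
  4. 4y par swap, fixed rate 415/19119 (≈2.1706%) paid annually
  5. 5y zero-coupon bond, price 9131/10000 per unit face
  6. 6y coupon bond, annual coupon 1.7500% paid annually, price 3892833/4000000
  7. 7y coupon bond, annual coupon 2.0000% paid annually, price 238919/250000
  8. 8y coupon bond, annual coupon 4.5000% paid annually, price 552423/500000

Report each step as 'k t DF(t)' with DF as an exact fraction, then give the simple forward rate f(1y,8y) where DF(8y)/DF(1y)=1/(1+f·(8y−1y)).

1 1 9949/10000
2 2 9751/10000
3 3 1171/1250
4 4 917/1000
5 5 9131/10000
6 6 7/8
7 7 8269/10000
8 8 39/50
f(1y,8y) = ((9949/10000)/(39/50) − 1)/(7) = 307/7800 ≈ 3.9359%

step 1 [1y] bond c/1=23/400: DF=(4208427/4000000 − 23/400·(0))/(1+23/400) = 9949/10000 ≈ 0.994900
step 2 [2y] zero: DF = P = 9751/10000 ≈ 0.975100
step 3 [3y] zero: DF = P = 1171/1250 ≈ 0.936800
step 4 [4y] swap r/1=415/19119: DF=(1 − 415/19119·(0.994900+0.975100+0.936800))/(1+415/19119) = 917/1000 ≈ 0.917000
step 5 [5y] zero: DF = P = 9131/10000 ≈ 0.913100
step 6 [6y] bond c/1=7/400: DF=(3892833/4000000 − 7/400·(0.994900+0.975100+0.936800+0.917000+0.913100))/(1+7/400) = 7/8 ≈ 0.875000
step 7 [7y] bond c/1=1/50: DF=(238919/250000 − 1/50·(0.994900+0.975100+0.936800+0.917000+0.913100+0.875000))/(1+1/50) = 8269/10000 ≈ 0.826900
step 8 [8y] bond c/1=9/200: DF=(552423/500000 − 9/200·(0.994900+0.975100+0.936800+0.917000+0.913100+0.875000+0.826900))/(1+9/200) = 39/50 ≈ 0.780000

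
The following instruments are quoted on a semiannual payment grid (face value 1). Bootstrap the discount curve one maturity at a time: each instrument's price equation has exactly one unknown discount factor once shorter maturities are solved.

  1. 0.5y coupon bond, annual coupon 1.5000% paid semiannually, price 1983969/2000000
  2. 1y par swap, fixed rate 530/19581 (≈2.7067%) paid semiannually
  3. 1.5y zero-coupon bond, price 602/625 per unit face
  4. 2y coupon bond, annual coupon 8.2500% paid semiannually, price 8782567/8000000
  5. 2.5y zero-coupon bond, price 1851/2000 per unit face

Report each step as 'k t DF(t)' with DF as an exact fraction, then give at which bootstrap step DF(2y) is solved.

1 1/2 4923/5000
2 1 1947/2000
3 3/2 602/625
4 2 4693/5000
5 5/2 1851/2000
DF(2y) is solved at step 4

step 1 [0.5y] bond c/2=3/400: DF=(1983969/2000000 − 3/400·(0))/(1+3/400) = 4923/5000 ≈ 0.984600
step 2 [1y] swap r/2=265/19581: DF=(1 − 265/19581·(0.984600))/(1+265/19581) = 1947/2000 ≈ 0.973500
step 3 [1.5y] zero: DF = P = 602/625 ≈ 0.963200
step 4 [2y] bond c/2=33/800: DF=(8782567/8000000 − 33/800·(0.984600+0.973500+0.963200))/(1+33/800) = 4693/5000 ≈ 0.938600
step 5 [2.5y] zero: DF = P = 1851/2000 ≈ 0.925500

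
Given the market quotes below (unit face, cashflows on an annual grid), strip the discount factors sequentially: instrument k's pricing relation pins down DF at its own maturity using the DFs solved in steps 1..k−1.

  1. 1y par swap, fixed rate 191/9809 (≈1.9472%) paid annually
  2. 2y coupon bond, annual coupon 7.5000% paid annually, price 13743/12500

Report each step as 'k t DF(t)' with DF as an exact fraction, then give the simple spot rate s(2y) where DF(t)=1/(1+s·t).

step 1 [1y] swap r/1=191/9809: DF=(1 − 191/9809·(0))/(1+191/9809) = 9809/10000 ≈ 0.980900
step 2 [2y] bond c/1=3/40: DF=(13743/12500 − 3/40·(0.980900))/(1+3/40) = 9543/10000 ≈ 0.954300

1 1 9809/10000
2 2 9543/10000
s(2y) = (1/(9543/10000) − 1)/(2) = 457/19086 ≈ 2.3944%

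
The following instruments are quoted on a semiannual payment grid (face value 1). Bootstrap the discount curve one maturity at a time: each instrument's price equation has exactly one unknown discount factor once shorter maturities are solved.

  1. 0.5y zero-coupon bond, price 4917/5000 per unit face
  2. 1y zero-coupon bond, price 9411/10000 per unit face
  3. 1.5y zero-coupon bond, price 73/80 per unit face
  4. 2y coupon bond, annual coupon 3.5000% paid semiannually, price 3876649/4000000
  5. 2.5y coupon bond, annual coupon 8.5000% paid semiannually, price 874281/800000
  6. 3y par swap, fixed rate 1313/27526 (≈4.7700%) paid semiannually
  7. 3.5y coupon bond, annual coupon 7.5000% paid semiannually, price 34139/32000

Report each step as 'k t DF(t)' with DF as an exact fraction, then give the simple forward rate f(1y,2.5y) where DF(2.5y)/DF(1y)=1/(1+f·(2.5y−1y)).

step 1 [0.5y] zero: DF = P = 4917/5000 ≈ 0.983400
step 2 [1y] zero: DF = P = 9411/10000 ≈ 0.941100
step 3 [1.5y] zero: DF = P = 73/80 ≈ 0.912500
step 4 [2y] bond c/2=7/400: DF=(3876649/4000000 − 7/400·(0.983400+0.941100+0.912500))/(1+7/400) = 9037/10000 ≈ 0.903700
step 5 [2.5y] bond c/2=17/400: DF=(874281/800000 − 17/400·(0.983400+0.941100+0.912500+0.903700))/(1+17/400) = 4479/5000 ≈ 0.895800
step 6 [3y] swap r/2=1313/55052: DF=(1 − 1313/55052·(0.983400+0.941100+0.912500+0.903700+0.895800))/(1+1313/55052) = 8687/10000 ≈ 0.868700
step 7 [3.5y] bond c/2=3/80: DF=(34139/32000 − 3/80·(0.983400+0.941100+0.912500+0.903700+0.895800+0.868700))/(1+3/80) = 8293/10000 ≈ 0.829300

1 1/2 4917/5000
2 1 9411/10000
3 3/2 73/80
4 2 9037/10000
5 5/2 4479/5000
6 3 8687/10000
7 7/2 8293/10000
f(1y,2.5y) = ((9411/10000)/(4479/5000) − 1)/(3/2) = 151/4479 ≈ 3.3713%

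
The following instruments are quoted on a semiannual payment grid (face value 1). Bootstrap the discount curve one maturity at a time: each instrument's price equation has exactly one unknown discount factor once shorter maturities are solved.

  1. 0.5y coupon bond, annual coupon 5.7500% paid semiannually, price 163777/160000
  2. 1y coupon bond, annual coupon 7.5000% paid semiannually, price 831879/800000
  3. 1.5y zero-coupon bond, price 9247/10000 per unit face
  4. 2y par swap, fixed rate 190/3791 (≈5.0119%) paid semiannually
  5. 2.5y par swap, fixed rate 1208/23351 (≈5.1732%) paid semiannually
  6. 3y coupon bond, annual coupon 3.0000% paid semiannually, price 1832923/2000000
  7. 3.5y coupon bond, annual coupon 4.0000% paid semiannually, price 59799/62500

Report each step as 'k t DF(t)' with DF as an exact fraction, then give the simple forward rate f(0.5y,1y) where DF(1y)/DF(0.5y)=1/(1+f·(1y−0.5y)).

step 1 [0.5y] bond c/2=23/800: DF=(163777/160000 − 23/800·(0))/(1+23/800) = 199/200 ≈ 0.995000
step 2 [1y] bond c/2=3/80: DF=(831879/800000 − 3/80·(0.995000))/(1+3/80) = 9663/10000 ≈ 0.966300
step 3 [1.5y] zero: DF = P = 9247/10000 ≈ 0.924700
step 4 [2y] swap r/2=95/3791: DF=(1 − 95/3791·(0.995000+0.966300+0.924700))/(1+95/3791) = 181/200 ≈ 0.905000
step 5 [2.5y] swap r/2=604/23351: DF=(1 − 604/23351·(0.995000+0.966300+0.924700+0.905000))/(1+604/23351) = 1099/1250 ≈ 0.879200
step 6 [3y] bond c/2=3/200: DF=(1832923/2000000 − 3/200·(0.995000+0.966300+0.924700+0.905000+0.879200))/(1+3/200) = 8339/10000 ≈ 0.833900
step 7 [3.5y] bond c/2=1/50: DF=(59799/62500 − 1/50·(0.995000+0.966300+0.924700+0.905000+0.879200+0.833900))/(1+1/50) = 8301/10000 ≈ 0.830100

1 1/2 199/200
2 1 9663/10000
3 3/2 9247/10000
4 2 181/200
5 5/2 1099/1250
6 3 8339/10000
7 7/2 8301/10000
f(0.5y,1y) = ((199/200)/(9663/10000) − 1)/(1/2) = 574/9663 ≈ 5.9402%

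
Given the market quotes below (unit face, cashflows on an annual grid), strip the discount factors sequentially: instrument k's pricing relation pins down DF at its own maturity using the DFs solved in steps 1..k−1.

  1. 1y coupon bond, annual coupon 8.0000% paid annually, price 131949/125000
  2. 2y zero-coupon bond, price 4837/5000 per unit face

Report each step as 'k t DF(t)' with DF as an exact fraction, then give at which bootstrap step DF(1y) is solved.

1 1 4887/5000
2 2 4837/5000
DF(1y) is solved at step 1

step 1 [1y] bond c/1=2/25: DF=(131949/125000 − 2/25·(0))/(1+2/25) = 4887/5000 ≈ 0.977400
step 2 [2y] zero: DF = P = 4837/5000 ≈ 0.967400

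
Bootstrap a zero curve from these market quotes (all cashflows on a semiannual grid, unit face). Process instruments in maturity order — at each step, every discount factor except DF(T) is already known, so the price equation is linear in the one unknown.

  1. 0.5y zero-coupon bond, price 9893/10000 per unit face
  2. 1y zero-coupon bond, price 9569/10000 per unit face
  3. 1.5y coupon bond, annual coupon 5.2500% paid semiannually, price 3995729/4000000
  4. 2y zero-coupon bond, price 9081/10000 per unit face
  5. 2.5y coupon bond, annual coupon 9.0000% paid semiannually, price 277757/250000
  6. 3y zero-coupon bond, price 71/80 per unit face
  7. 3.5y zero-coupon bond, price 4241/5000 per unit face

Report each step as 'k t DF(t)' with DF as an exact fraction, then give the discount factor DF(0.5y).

step 1 [0.5y] zero: DF = P = 9893/10000 ≈ 0.989300
step 2 [1y] zero: DF = P = 9569/10000 ≈ 0.956900
step 3 [1.5y] bond c/2=21/800: DF=(3995729/4000000 − 21/800·(0.989300+0.956900))/(1+21/800) = 2309/2500 ≈ 0.923600
step 4 [2y] zero: DF = P = 9081/10000 ≈ 0.908100
step 5 [2.5y] bond c/2=9/200: DF=(277757/250000 − 9/200·(0.989300+0.956900+0.923600+0.908100))/(1+9/200) = 1801/2000 ≈ 0.900500
step 6 [3y] zero: DF = P = 71/80 ≈ 0.887500
step 7 [3.5y] zero: DF = P = 4241/5000 ≈ 0.848200

1 1/2 9893/10000
2 1 9569/10000
3 3/2 2309/2500
4 2 9081/10000
5 5/2 1801/2000
6 3 71/80
7 7/2 4241/5000
DF(0.5y) = 9893/10000 ≈ 0.989300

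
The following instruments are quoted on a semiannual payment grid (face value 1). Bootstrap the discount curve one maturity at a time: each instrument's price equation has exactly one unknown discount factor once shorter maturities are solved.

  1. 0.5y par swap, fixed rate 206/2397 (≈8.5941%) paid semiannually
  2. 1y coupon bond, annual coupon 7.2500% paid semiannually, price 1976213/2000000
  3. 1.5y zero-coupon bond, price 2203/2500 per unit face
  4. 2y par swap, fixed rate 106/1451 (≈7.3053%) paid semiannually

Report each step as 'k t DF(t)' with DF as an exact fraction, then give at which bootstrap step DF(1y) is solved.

1 1/2 2397/2500
2 1 23/25
3 3/2 2203/2500
4 2 347/400
DF(1y) is solved at step 2

step 1 [0.5y] swap r/2=103/2397: DF=(1 − 103/2397·(0))/(1+103/2397) = 2397/2500 ≈ 0.958800
step 2 [1y] bond c/2=29/800: DF=(1976213/2000000 − 29/800·(0.958800))/(1+29/800) = 23/25 ≈ 0.920000
step 3 [1.5y] zero: DF = P = 2203/2500 ≈ 0.881200
step 4 [2y] swap r/2=53/1451: DF=(1 − 53/1451·(0.958800+0.920000+0.881200))/(1+53/1451) = 347/400 ≈ 0.867500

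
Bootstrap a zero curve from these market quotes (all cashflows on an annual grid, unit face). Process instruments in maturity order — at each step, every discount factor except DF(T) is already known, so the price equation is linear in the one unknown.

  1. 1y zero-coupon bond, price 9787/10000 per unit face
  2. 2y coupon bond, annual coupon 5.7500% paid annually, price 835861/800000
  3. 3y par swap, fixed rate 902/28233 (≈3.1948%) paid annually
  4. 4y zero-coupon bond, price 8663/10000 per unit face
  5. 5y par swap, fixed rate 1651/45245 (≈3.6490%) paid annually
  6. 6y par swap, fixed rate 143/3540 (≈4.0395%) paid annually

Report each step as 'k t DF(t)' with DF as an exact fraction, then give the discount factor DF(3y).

step 1 [1y] zero: DF = P = 9787/10000 ≈ 0.978700
step 2 [2y] bond c/1=23/400: DF=(835861/800000 − 23/400·(0.978700))/(1+23/400) = 2337/2500 ≈ 0.934800
step 3 [3y] swap r/1=902/28233: DF=(1 − 902/28233·(0.978700+0.934800))/(1+902/28233) = 4549/5000 ≈ 0.909800
step 4 [4y] zero: DF = P = 8663/10000 ≈ 0.866300
step 5 [5y] swap r/1=1651/45245: DF=(1 − 1651/45245·(0.978700+0.934800+0.909800+0.866300))/(1+1651/45245) = 8349/10000 ≈ 0.834900
step 6 [6y] swap r/1=143/3540: DF=(1 − 143/3540·(0.978700+0.934800+0.909800+0.866300+0.834900))/(1+143/3540) = 1571/2000 ≈ 0.785500

1 1 9787/10000
2 2 2337/2500
3 3 4549/5000
4 4 8663/10000
5 5 8349/10000
6 6 1571/2000
DF(3y) = 4549/5000 ≈ 0.909800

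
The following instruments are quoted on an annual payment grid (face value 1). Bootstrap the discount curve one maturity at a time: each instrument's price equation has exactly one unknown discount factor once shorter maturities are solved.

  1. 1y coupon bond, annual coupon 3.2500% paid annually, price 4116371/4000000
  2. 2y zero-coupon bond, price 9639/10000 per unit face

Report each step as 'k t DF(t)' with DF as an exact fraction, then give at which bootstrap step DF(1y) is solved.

step 1 [1y] bond c/1=13/400: DF=(4116371/4000000 − 13/400·(0))/(1+13/400) = 9967/10000 ≈ 0.996700
step 2 [2y] zero: DF = P = 9639/10000 ≈ 0.963900

1 1 9967/10000
2 2 9639/10000
DF(1y) is solved at step 1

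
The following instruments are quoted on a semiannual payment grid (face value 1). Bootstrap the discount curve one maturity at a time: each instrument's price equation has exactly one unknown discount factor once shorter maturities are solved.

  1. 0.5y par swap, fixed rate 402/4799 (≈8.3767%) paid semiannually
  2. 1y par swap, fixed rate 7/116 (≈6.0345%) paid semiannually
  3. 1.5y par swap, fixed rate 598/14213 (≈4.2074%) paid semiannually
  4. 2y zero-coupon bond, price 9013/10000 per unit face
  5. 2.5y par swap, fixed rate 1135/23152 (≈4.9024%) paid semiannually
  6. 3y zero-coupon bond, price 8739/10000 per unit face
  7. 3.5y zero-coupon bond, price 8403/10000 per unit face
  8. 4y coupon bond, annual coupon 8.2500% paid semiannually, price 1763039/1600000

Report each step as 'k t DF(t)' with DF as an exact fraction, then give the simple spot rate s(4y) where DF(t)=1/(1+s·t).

step 1 [0.5y] swap r/2=201/4799: DF=(1 − 201/4799·(0))/(1+201/4799) = 4799/5000 ≈ 0.959800
step 2 [1y] swap r/2=7/232: DF=(1 − 7/232·(0.959800))/(1+7/232) = 4713/5000 ≈ 0.942600
step 3 [1.5y] swap r/2=299/14213: DF=(1 − 299/14213·(0.959800+0.942600))/(1+299/14213) = 4701/5000 ≈ 0.940200
step 4 [2y] zero: DF = P = 9013/10000 ≈ 0.901300
step 5 [2.5y] swap r/2=1135/46304: DF=(1 − 1135/46304·(0.959800+0.942600+0.940200+0.901300))/(1+1135/46304) = 1773/2000 ≈ 0.886500
step 6 [3y] zero: DF = P = 8739/10000 ≈ 0.873900
step 7 [3.5y] zero: DF = P = 8403/10000 ≈ 0.840300
step 8 [4y] bond c/2=33/800: DF=(1763039/1600000 − 33/800·(0.959800+0.942600+0.940200+0.901300+0.886500+0.873900+0.840300))/(1+33/800) = 8069/10000 ≈ 0.806900

1 1/2 4799/5000
2 1 4713/5000
3 3/2 4701/5000
4 2 9013/10000
5 5/2 1773/2000
6 3 8739/10000
7 7/2 8403/10000
8 4 8069/10000
s(4y) = (1/(8069/10000) − 1)/(4) = 1931/32276 ≈ 5.9828%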